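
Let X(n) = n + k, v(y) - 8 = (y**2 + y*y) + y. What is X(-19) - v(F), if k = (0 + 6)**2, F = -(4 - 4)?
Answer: 9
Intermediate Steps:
F = 0 (F = -1*0 = 0)
v(y) = 8 + y + 2*y**2 (v(y) = 8 + ((y**2 + y*y) + y) = 8 + ((y**2 + y**2) + y) = 8 + (2*y**2 + y) = 8 + (y + 2*y**2) = 8 + y + 2*y**2)
k = 36 (k = 6**2 = 36)
X(n) = 36 + n (X(n) = n + 36 = 36 + n)
X(-19) - v(F) = (36 - 19) - (8 + 0 + 2*0**2) = 17 - (8 + 0 + 2*0) = 17 - (8 + 0 + 0) = 17 - 1*8 = 17 - 8 = 9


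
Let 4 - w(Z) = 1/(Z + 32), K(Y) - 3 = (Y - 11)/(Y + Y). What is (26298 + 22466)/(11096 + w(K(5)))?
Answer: 8387408/1909195 ≈ 4.3932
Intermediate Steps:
K(Y) = 3 + (-11 + Y)/(2*Y) (K(Y) = 3 + (Y - 11)/(Y + Y) = 3 + (-11 + Y)/((2*Y)) = 3 + (-11 + Y)*(1/(2*Y)) = 3 + (-11 + Y)/(2*Y))
w(Z) = 4 - 1/(32 + Z) (w(Z) = 4 - 1/(Z + 32) = 4 - 1/(32 + Z))
(26298 + 22466)/(11096 + w(K(5))) = (26298 + 22466)/(11096 + (127 + 4*((½)*(-11 + 7*5)/5))/(32 + (½)*(-11 + 7*5)/5)) = 48764/(11096 + (127 + 4*((½)*(⅕)*(-11 + 35)))/(32 + (½)*(⅕)*(-11 + 35))) = 48764/(11096 + (127 + 4*((½)*(⅕)*24))/(32 + (½)*(⅕)*24)) = 48764/(11096 + (127 + 4*(12/5))/(32 + 12/5)) = 48764/(11096 + (127 + 48/5)/(172/5)) = 48764/(11096 + (5/172)*(683/5)) = 48764/(11096 + 683/172) = 48764/(1909195/172) = 48764*(172/1909195) = 8387408/1909195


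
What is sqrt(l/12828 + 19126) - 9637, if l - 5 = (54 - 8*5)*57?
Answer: -9637 + sqrt(786834663117)/6414 ≈ -9498.7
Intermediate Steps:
l = 803 (l = 5 + (54 - 8*5)*57 = 5 + (54 - 40)*57 = 5 + 14*57 = 5 + 798 = 803)
sqrt(l/12828 + 19126) - 9637 = sqrt(803/12828 + 19126) - 9637 = sqrt(245349131/12828) - 9637 = sqrt(786834663117)/6414 - 9637 = -9637 + sqrt(786834663117)/6414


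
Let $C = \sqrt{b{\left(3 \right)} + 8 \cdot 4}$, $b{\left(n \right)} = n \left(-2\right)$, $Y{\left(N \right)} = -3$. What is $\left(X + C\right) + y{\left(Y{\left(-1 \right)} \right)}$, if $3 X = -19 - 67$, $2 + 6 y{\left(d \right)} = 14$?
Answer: $- \frac{80}{3} + \sqrt{26} \approx -21.568$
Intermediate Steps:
$b{\left(n \right)} = - 2 n$
$y{\left(d \right)} = 2$ ($y{\left(d \right)} = - \frac{1}{3} + \frac{1}{6} \cdot 14 = - \frac{1}{3} + \frac{7}{3} = 2$)
$C = \sqrt{26}$ ($C = \sqrt{\left(-2\right) 3 + 8 \cdot 4} = \sqrt{-6 + 32} = \sqrt{26} \approx 5.099$)
$X = - \frac{86}{3}$ ($X = \frac{-19 - 67}{3} = \frac{1}{3} \left(-86\right) = - \frac{86}{3} \approx -28.667$)
$\left(X + C\right) + y{\left(Y{\left(-1 \right)} \right)} = \left(- \frac{86}{3} + \sqrt{26}\right) + 2 = - \frac{80}{3} + \sqrt{26}$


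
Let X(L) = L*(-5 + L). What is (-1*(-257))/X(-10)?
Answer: 257/150 ≈ 1.7133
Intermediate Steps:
(-1*(-257))/X(-10) = (-1*(-257))/((-10*(-5 - 10))) = 257/((-10*(-15))) = 257/150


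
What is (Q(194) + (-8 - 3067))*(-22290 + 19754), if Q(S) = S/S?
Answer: 7795664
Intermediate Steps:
Q(S) = 1
(Q(194) + (-8 - 3067))*(-22290 + 19754) = (1 + (-8 - 3067))*(-22290 + 19754) = (1 - 3075)*(-2536) = -3074*(-2536) = 7795664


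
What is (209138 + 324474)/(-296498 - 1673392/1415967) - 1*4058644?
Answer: -121710976657230554/29988075497 ≈ -4.0586e+6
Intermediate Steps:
(209138 + 324474)/(-296498 - 1673392/1415967) - 1*4058644 = 533612/(-296498 - 1673392*1/1415967) - 4058644 = 533612/(-296498 - 239056/202281) - 4058644 = 533612/(-59976150994/202281) - 4058644 = 533612*(-202281/59976150994) - 4058644 = -53969784486/29988075497 - 4058644 = -121710976657230554/29988075497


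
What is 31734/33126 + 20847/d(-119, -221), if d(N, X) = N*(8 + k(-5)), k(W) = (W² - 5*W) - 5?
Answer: -81738564/34820947 ≈ -2.3474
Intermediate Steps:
k(W) = -5 + W² - 5*W
d(N, X) = 53*N (d(N, X) = N*(8 + (-5 + (-5)² - 5*(-5))) = N*(8 + (-5 + 25 + 25)) = N*(8 + 45) = N*53 = 53*N)
31734/33126 + 20847/d(-119, -221) = 31734/33126 + 20847/((53*(-119))) = 31734*(1/33126) + 20847/(-6307) = 5289/5521 + 20847*(-1/6307) = 5289/5521 - 20847/6307 = -81738564/34820947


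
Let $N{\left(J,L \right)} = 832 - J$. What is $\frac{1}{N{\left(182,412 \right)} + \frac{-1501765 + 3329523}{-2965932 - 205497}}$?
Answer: $\frac{3171429}{2059601092} \approx 0.0015398$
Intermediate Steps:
$\frac{1}{N{\left(182,412 \right)} + \frac{-1501765 + 3329523}{-2965932 - 205497}} = \frac{1}{\left(832 - 182\right) + \frac{-1501765 + 3329523}{-2965932 - 205497}} = \frac{1}{\left(832 - 182\right) + \frac{1827758}{-3171429}} = \frac{1}{650 + 1827758 \left(- \frac{1}{3171429}\right)} = \frac{1}{650 - \frac{1827758}{3171429}} = \frac{1}{\frac{2059601092}{3171429}} = \frac{3171429}{2059601092}$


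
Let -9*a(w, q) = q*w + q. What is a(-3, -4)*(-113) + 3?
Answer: 931/9 ≈ 103.44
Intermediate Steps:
a(w, q) = -q/9 - q*w/9 (a(w, q) = -(q*w + q)/9 = -(q + q*w)/9 = -q/9 - q*w/9)
a(-3, -4)*(-113) + 3 = -⅑*(-4)*(1 - 3)*(-113) + 3 = -⅑*(-4)*(-2)*(-113) + 3 = -8/9*(-113) + 3 = 904/9 + 3 = 931/9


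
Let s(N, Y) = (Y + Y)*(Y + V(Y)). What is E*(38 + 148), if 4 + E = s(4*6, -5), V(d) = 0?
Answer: 8556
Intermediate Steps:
s(N, Y) = 2*Y**2 (s(N, Y) = (Y + Y)*(Y + 0) = (2*Y)*Y = 2*Y**2)
E = 46 (E = -4 + 2*(-5)**2 = -4 + 2*25 = -4 + 50 = 46)
E*(38 + 148) = 46*(38 + 148) = 46*186 = 8556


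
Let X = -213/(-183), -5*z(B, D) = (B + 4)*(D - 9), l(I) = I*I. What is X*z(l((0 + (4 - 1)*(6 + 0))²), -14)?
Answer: 34286468/61 ≈ 5.6207e+5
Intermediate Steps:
l(I) = I²
z(B, D) = -(-9 + D)*(4 + B)/5 (z(B, D) = -(B + 4)*(D - 9)/5 = -(4 + B)*(-9 + D)/5 = -(-9 + D)*(4 + B)/5)
X = 71/61 (X = -213*(-1/183) = 71/61 ≈ 1.1639)
X*z(l((0 + (4 - 1)*(6 + 0))²), -14) = 71*(36/5 - ⅘*(-14) + 9*((0 + (4 - 1)*(6 + 0))²)²/5 - ⅕*((0 + (4 - 1)*(6 + 0))²)²*(-14))/61 = 71*(36/5 + 56/5 + 9*((0 + 3*6)²)²/5 - ⅕*((0 + 3*6)²)²*(-14))/61 = 71*(36/5 + 56/5 + 9*((0 + 18)²)²/5 - ⅕*((0 + 18)²)²*(-14))/61 = 71*(36/5 + 56/5 + 9*(18²)²/5 - ⅕*(18²)²*(-14))/61 = 71*(36/5 + 56/5 + (9/5)*324² - ⅕*324²*(-14))/61 = 71*(36/5 + 56/5 + (9/5)*104976 - ⅕*104976*(-14))/61 = 71*(36/5 + 56/5 + 944784/5 + 1469664/5)/61 = (71/61)*482908 = 34286468/61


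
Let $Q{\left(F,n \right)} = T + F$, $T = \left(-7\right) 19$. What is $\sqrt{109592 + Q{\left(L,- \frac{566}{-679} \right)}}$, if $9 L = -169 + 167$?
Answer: $\frac{\sqrt{985129}}{3} \approx 330.85$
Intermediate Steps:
$L = - \frac{2}{9}$ ($L = \frac{-169 + 167}{9} = \frac{1}{9} \left(-2\right) = - \frac{2}{9} \approx -0.22222$)
$T = -133$
$Q{\left(F,n \right)} = -133 + F$
$\sqrt{109592 + Q{\left(L,- \frac{566}{-679} \right)}} = \sqrt{109592 - \frac{1199}{9}} = \sqrt{\frac{985129}{9}} = \frac{\sqrt{985129}}{3}$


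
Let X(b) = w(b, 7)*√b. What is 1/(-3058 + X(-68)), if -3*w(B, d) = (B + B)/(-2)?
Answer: -13761/42238354 + 102*I*√17/21119177 ≈ -0.00032579 + 1.9914e-5*I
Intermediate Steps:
w(B, d) = B/3 (w(B, d) = -(B + B)/(3*(-2)) = -2*B*(-1)/(3*2) = -(-1)*B/3 = B/3)
X(b) = b^(3/2)/3 (X(b) = (b/3)*√b = b^(3/2)/3)
1/(-3058 + X(-68)) = 1/(-3058 + (-68)^(3/2)/3) = 1/(-3058 + (-136*I*√17)/3) = 1/(-3058 - 136*I*√17/3)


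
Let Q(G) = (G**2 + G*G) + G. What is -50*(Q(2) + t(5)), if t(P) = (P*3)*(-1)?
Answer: 250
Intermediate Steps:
Q(G) = G + 2*G**2 (Q(G) = (G**2 + G**2) + G = 2*G**2 + G = G + 2*G**2)
t(P) = -3*P (t(P) = (3*P)*(-1) = -3*P)
-50*(Q(2) + t(5)) = -50*(2*(1 + 2*2) - 3*5) = -50*(2*(1 + 4) - 15) = -50*(2*5 - 15) = -50*(10 - 15) = -50*(-5) = 250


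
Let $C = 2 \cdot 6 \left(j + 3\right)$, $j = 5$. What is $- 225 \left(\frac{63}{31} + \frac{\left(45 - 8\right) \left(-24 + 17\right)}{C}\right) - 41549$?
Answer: $- \frac{41068033}{992} \approx -41399.0$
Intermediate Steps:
$C = 96$ ($C = 2 \cdot 6 \left(5 + 3\right) = 12 \cdot 8 = 96$)
$- 225 \left(\frac{63}{31} + \frac{\left(45 - 8\right) \left(-24 + 17\right)}{C}\right) - 41549 = - 225 \left(\frac{63}{31} + \frac{\left(45 - 8\right) \left(-24 + 17\right)}{96}\right) - 41549 = - 225 \left(63 \cdot \frac{1}{31} + 37 \left(-7\right) \frac{1}{96}\right) - 41549 = - 225 \left(\frac{63}{31} - \frac{259}{96}\right) - 41549 = \left(-225\right) \left(- \frac{1981}{2976}\right) - 41549 = \frac{148575}{992} - 41549 = - \frac{41068033}{992}$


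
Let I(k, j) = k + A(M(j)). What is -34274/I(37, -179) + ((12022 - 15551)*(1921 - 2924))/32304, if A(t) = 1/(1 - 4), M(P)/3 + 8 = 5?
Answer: -1466103659/1776720 ≈ -825.17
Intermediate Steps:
M(P) = -9 (M(P) = -24 + 3*5 = -24 + 15 = -9)
A(t) = -⅓ (A(t) = 1/(-3) = -⅓)
I(k, j) = -⅓ + k (I(k, j) = k - ⅓ = -⅓ + k)
-34274/I(37, -179) + ((12022 - 15551)*(1921 - 2924))/32304 = -34274/(-⅓ + 37) + ((12022 - 15551)*(1921 - 2924))/32304 = -34274/110/3 - 3529*(-1003)*(1/32304) = -34274*3/110 + 3539587*(1/32304) = -51411/55 + 3539587/32304 = -1466103659/1776720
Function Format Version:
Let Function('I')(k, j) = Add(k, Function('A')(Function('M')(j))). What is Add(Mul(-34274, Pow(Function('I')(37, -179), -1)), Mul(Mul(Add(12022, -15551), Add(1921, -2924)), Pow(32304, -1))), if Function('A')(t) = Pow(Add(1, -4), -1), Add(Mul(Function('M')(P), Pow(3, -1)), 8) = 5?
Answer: Rational(-1466103659, 1776720) ≈ -825.17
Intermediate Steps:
Function('M')(P) = -9 (Function('M')(P) = Add(-24, Mul(3, 5)) = Add(-24, 15) = -9)
Function('A')(t) = Rational(-1, 3) (Function('A')(t) = Pow(-3, -1) = Rational(-1, 3))
Function('I')(k, j) = Add(Rational(-1, 3), k) (Function('I')(k, j) = Add(k, Rational(-1, 3)) = Add(Rational(-1, 3), k))
Add(Mul(-34274, Pow(Function('I')(37, -179), -1)), Mul(Mul(Add(12022, -15551), Add(1921, -2924)), Pow(32304, -1))) = Add(Mul(-34274, Pow(Add(Rational(-1, 3), 37), -1)), Mul(Mul(Add(12022, -15551), Add(1921, -2924)), Pow(32304, -1))) = Add(Mul(-34274, Pow(Rational(110, 3), -1)), Mul(Mul(-3529, -1003), Rational(1, 32304))) = Add(Mul(-34274, Rational(3, 110)), Mul(3539587, Rational(1, 32304))) = Add(Rational(-51411, 55), Rational(3539587, 32304)) = Rational(-1466103659, 1776720)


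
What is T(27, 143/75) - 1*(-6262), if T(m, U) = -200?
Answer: 6062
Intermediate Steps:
T(27, 143/75) - 1*(-6262) = -200 - 1*(-6262) = -200 + 6262 = 6062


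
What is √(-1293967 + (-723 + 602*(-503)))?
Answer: 2*I*√399374 ≈ 1263.9*I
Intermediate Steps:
√(-1293967 + (-723 + 602*(-503))) = √(-1293967 + (-723 - 302806)) = √(-1293967 - 303529) = √(-1597496) = 2*I*√399374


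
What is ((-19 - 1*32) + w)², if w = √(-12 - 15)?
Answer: 2574 - 306*I*√3 ≈ 2574.0 - 530.01*I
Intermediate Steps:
w = 3*I*√3 (w = √(-27) = 3*I*√3 ≈ 5.1962*I)
((-19 - 1*32) + w)² = ((-19 - 1*32) + 3*I*√3)² = ((-19 - 32) + 3*I*√3)² = (-51 + 3*I*√3)²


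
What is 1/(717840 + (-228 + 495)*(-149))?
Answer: 1/678057 ≈ 1.4748e-6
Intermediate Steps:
1/(717840 + (-228 + 495)*(-149)) = 1/(717840 + 267*(-149)) = 1/(717840 - 39783) = 1/678057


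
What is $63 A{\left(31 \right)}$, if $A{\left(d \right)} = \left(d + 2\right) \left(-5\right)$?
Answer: $-10395$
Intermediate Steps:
$A{\left(d \right)} = -10 - 5 d$ ($A{\left(d \right)} = \left(2 + d\right) \left(-5\right) = -10 - 5 d$)
$63 A{\left(31 \right)} = 63 \left(-10 - 155\right) = 63 \left(-165\right) = -10395$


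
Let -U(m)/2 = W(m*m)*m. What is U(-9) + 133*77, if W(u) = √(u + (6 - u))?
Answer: 10241 + 18*√6 ≈ 10285.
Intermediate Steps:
W(u) = √6
U(m) = -2*m*√6 (U(m) = -2*√6*m = -2*m*√6)
U(-9) + 133*77 = -2*(-9)*√6 + 133*77 = 18*√6 + 10241 = 10241 + 18*√6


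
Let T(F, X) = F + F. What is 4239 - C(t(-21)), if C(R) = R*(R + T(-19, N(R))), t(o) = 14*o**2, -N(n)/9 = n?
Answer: -37879425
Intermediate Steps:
N(n) = -9*n
T(F, X) = 2*F
C(R) = R*(-38 + R) (C(R) = R*(R + 2*(-19)) = R*(R - 38) = R*(-38 + R))
4239 - C(t(-21)) = 4239 - 14*(-21)**2*(-38 + 14*(-21)**2) = 4239 - 14*441*(-38 + 14*441) = 4239 - 6174*(-38 + 6174) = 4239 - 6174*6136 = 4239 - 1*37883664 = 4239 - 37883664 = -37879425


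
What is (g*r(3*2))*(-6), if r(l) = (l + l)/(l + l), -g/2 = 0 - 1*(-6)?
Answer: 72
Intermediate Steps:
g = -12 (g = -2*(0 - 1*(-6)) = -2*(0 + 6) = -2*6 = -12)
r(l) = 1 (r(l) = (2*l)/((2*l)) = (2*l)*(1/(2*l)) = 1)
(g*r(3*2))*(-6) = -12*1*(-6) = -12*(-6) = 72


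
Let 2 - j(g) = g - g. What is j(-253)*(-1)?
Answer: -2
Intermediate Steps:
j(g) = 2 (j(g) = 2 - (g - g) = 2 - 1*0 = 2 + 0 = 2)
j(-253)*(-1) = 2*(-1) = -2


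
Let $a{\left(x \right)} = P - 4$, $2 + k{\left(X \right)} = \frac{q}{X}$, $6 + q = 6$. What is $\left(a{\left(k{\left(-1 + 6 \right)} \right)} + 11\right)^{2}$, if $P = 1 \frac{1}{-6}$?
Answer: $\frac{1681}{36} \approx 46.694$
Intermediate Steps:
$q = 0$ ($q = -6 + 6 = 0$)
$P = - \frac{1}{6}$ ($P = 1 \left(- \frac{1}{6}\right) = - \frac{1}{6} \approx -0.16667$)
$k{\left(X \right)} = -2$ ($k{\left(X \right)} = -2 + \frac{0}{X} = -2 + 0 = -2$)
$a{\left(x \right)} = - \frac{25}{6}$ ($a{\left(x \right)} = - \frac{1}{6} - 4 = - \frac{25}{6}$)
$\left(a{\left(k{\left(-1 + 6 \right)} \right)} + 11\right)^{2} = \left(- \frac{25}{6} + 11\right)^{2} = \left(\frac{41}{6}\right)^{2} = \frac{1681}{36}$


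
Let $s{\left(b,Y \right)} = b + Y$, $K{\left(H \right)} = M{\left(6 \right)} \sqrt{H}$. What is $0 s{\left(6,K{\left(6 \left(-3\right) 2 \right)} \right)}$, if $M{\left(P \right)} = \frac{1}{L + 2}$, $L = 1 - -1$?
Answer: $0$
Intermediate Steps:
$L = 2$ ($L = 1 + 1 = 2$)
$M{\left(P \right)} = \frac{1}{4}$ ($M{\left(P \right)} = \frac{1}{2 + 2} = \frac{1}{4}$)
$K{\left(H \right)} = \frac{\sqrt{H}}{4}$
$s{\left(b,Y \right)} = Y + b$
$0 s{\left(6,K{\left(6 \left(-3\right) 2 \right)} \right)} = 0 \left(\frac{\sqrt{6 \left(-3\right) 2}}{4} + 6\right) = 0 \left(\frac{\sqrt{\left(-18\right) 2}}{4} + 6\right) = 0 \left(\frac{\sqrt{-36}}{4} + 6\right) = 0 \left(\frac{6 i}{4} + 6\right) = 0 \left(\frac{3 i}{2} + 6\right) = 0 \left(6 + \frac{3 i}{2}\right) = 0$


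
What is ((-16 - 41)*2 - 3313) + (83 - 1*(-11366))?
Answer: 8022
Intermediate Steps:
((-16 - 41)*2 - 3313) + (83 - 1*(-11366)) = (-57*2 - 3313) + (83 + 11366) = (-114 - 3313) + 11449 = -3427 + 11449 = 8022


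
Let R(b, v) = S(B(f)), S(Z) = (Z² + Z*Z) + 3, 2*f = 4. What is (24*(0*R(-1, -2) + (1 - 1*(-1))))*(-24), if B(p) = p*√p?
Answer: -1152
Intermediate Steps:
f = 2 (f = (½)*4 = 2)
B(p) = p^(3/2)
S(Z) = 3 + 2*Z² (S(Z) = (Z² + Z²) + 3 = 2*Z² + 3 = 3 + 2*Z²)
R(b, v) = 19 (R(b, v) = 3 + 2*(2^(3/2))² = 3 + 2*(2*√2)² = 3 + 2*8 = 3 + 16 = 19)
(24*(0*R(-1, -2) + (1 - 1*(-1))))*(-24) = (24*(0*19 + (1 - 1*(-1))))*(-24) = (24*(0 + (1 + 1)))*(-24) = (24*(0 + 2))*(-24) = (24*2)*(-24) = 48*(-24) = -1152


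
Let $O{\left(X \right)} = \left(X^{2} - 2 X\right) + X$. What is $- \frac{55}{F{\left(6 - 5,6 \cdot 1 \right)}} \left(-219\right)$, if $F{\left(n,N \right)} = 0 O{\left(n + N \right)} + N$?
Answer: $\frac{4015}{2} \approx 2007.5$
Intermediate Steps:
$O{\left(X \right)} = X^{2} - X$
$F{\left(n,N \right)} = N$ ($F{\left(n,N \right)} = 0 \left(n + N\right) \left(-1 + \left(n + N\right)\right) + N = 0 \left(N + n\right) \left(-1 + \left(N + n\right)\right) + N = 0 \left(N + n\right) \left(-1 + N + n\right) + N = 0 + N = N$)
$- \frac{55}{F{\left(6 - 5,6 \cdot 1 \right)}} \left(-219\right) = - \frac{55}{6 \cdot 1} \left(-219\right) = - \frac{55}{6} \left(-219\right) = \left(-55\right) \frac{1}{6} \left(-219\right) = \left(- \frac{55}{6}\right) \left(-219\right) = \frac{4015}{2}$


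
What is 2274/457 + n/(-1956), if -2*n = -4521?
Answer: 2276597/595928 ≈ 3.8203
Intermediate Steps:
n = 4521/2 (n = -1/2*(-4521) = 4521/2 ≈ 2260.5)
2274/457 + n/(-1956) = 2274/457 + (4521/2)/(-1956) = 2274*(1/457) + (4521/2)*(-1/1956) = 2274/457 - 1507/1304 = 2276597/595928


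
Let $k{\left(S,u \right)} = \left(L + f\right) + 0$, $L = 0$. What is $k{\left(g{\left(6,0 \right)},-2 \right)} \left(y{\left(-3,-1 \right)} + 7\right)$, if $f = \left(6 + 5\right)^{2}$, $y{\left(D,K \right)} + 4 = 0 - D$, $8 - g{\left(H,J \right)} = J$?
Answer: $726$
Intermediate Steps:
$g{\left(H,J \right)} = 8 - J$
$y{\left(D,K \right)} = -4 - D$ ($y{\left(D,K \right)} = -4 + \left(0 - D\right) = -4 - D$)
$f = 121$ ($f = 11^{2} = 121$)
$k{\left(S,u \right)} = 121$ ($k{\left(S,u \right)} = \left(0 + 121\right) + 0 = 121 + 0 = 121$)
$k{\left(g{\left(6,0 \right)},-2 \right)} \left(y{\left(-3,-1 \right)} + 7\right) = 121 \left(\left(-4 - -3\right) + 7\right) = 121 \left(\left(-4 + 3\right) + 7\right) = 121 \left(-1 + 7\right) = 121 \cdot 6 = 726$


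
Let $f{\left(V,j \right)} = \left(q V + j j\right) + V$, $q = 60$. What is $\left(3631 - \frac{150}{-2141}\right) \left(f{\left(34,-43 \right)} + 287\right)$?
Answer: $\frac{32729049410}{2141} \approx 1.5287 \cdot 10^{7}$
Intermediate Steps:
$f{\left(V,j \right)} = j^{2} + 61 V$ ($f{\left(V,j \right)} = \left(60 V + j j\right) + V = \left(60 V + j^{2}\right) + V = \left(j^{2} + 60 V\right) + V = j^{2} + 61 V$)
$\left(3631 - \frac{150}{-2141}\right) \left(f{\left(34,-43 \right)} + 287\right) = \left(3631 - \frac{150}{-2141}\right) \left(\left(\left(-43\right)^{2} + 61 \cdot 34\right) + 287\right) = \left(3631 - - \frac{150}{2141}\right) \left(\left(1849 + 2074\right) + 287\right) = \left(3631 + \frac{150}{2141}\right) \left(3923 + 287\right) = \frac{7774121}{2141} \cdot 4210 = \frac{32729049410}{2141}$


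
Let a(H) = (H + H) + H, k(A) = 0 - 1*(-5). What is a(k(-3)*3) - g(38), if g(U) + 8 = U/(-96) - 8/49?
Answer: 125971/2352 ≈ 53.559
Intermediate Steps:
k(A) = 5 (k(A) = 0 + 5 = 5)
a(H) = 3*H (a(H) = 2*H + H = 3*H)
g(U) = -400/49 - U/96 (g(U) = -8 + (U/(-96) - 8/49) = -8 + (U*(-1/96) - 8*1/49) = -8 + (-U/96 - 8/49) = -8 + (-8/49 - U/96) = -400/49 - U/96)
a(k(-3)*3) - g(38) = 3*(5*3) - (-400/49 - 1/96*38) = 3*15 - (-400/49 - 19/48) = 45 - 1*(-20131/2352) = 45 + 20131/2352 = 125971/2352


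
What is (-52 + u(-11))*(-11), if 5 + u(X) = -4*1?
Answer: 671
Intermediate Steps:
u(X) = -9 (u(X) = -5 - 4*1 = -5 - 4 = -9)
(-52 + u(-11))*(-11) = (-52 - 9)*(-11) = -61*(-11) = 671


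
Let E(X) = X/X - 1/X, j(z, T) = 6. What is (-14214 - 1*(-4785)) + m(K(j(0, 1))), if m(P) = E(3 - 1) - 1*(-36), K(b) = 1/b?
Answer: -18785/2 ≈ -9392.5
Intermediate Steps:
E(X) = 1 - 1/X
m(P) = 73/2 (m(P) = (-1 + (3 - 1))/(3 - 1) - 1*(-36) = (-1 + 2)/2 + 36 = (½)*1 + 36 = ½ + 36 = 73/2)
(-14214 - 1*(-4785)) + m(K(j(0, 1))) = (-14214 - 1*(-4785)) + 73/2 = (-14214 + 4785) + 73/2 = -9429 + 73/2 = -18785/2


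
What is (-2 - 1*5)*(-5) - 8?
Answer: 27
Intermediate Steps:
(-2 - 1*5)*(-5) - 8 = (-2 - 5)*(-5) - 8 = -7*(-5) - 8 = 35 - 8 = 27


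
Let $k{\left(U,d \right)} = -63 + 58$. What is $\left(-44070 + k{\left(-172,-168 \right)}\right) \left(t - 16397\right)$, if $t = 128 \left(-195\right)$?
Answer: $1822809775$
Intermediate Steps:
$k{\left(U,d \right)} = -5$
$t = -24960$
$\left(-44070 + k{\left(-172,-168 \right)}\right) \left(t - 16397\right) = \left(-44070 - 5\right) \left(-24960 - 16397\right) = \left(-44075\right) \left(-41357\right) = 1822809775$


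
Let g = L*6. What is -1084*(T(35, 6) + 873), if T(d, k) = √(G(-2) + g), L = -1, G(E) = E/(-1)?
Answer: -946332 - 2168*I ≈ -9.4633e+5 - 2168.0*I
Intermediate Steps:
G(E) = -E (G(E) = E*(-1) = -E)
g = -6 (g = -1*6 = -6)
T(d, k) = 2*I (T(d, k) = √(-1*(-2) - 6) = √(2 - 6) = √(-4) = 2*I)
-1084*(T(35, 6) + 873) = -1084*(2*I + 873) = -1084*(873 + 2*I) = -946332 - 2168*I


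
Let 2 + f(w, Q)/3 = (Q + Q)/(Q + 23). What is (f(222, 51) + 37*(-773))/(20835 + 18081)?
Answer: -529153/719946 ≈ -0.73499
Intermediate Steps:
f(w, Q) = -6 + 6*Q/(23 + Q) (f(w, Q) = -6 + 3*((Q + Q)/(Q + 23)) = -6 + 3*((2*Q)/(23 + Q)) = -6 + 3*(2*Q/(23 + Q)) = -6 + 6*Q/(23 + Q))
(f(222, 51) + 37*(-773))/(20835 + 18081) = (-138/(23 + 51) + 37*(-773))/(20835 + 18081) = (-138/74 - 28601)/38916 = (-138*1/74 - 28601)*(1/38916) = (-69/37 - 28601)*(1/38916) = -1058306/37*1/38916 = -529153/719946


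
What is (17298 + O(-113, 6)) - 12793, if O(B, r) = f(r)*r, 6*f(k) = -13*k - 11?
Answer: 4416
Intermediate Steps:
f(k) = -11/6 - 13*k/6 (f(k) = (-13*k - 11)/6 = (-11 - 13*k)/6 = -11/6 - 13*k/6)
O(B, r) = r*(-11/6 - 13*r/6) (O(B, r) = (-11/6 - 13*r/6)*r = r*(-11/6 - 13*r/6))
(17298 + O(-113, 6)) - 12793 = (17298 - ⅙*6*(11 + 13*6)) - 12793 = (17298 - ⅙*6*(11 + 78)) - 12793 = (17298 - ⅙*6*89) - 12793 = (17298 - 89) - 12793 = 17209 - 12793 = 4416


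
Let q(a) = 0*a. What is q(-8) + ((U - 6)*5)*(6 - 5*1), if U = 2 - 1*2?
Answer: -30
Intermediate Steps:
U = 0 (U = 2 - 2 = 0)
q(a) = 0
q(-8) + ((U - 6)*5)*(6 - 5*1) = 0 + ((0 - 6)*5)*(6 - 5*1) = 0 + (-6*5)*(6 - 5) = 0 - 30*1 = 0 - 30 = -30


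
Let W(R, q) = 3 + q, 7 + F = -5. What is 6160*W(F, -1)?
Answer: 12320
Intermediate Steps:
F = -12 (F = -7 - 5 = -12)
6160*W(F, -1) = 6160*(3 - 1) = 6160*2 = 12320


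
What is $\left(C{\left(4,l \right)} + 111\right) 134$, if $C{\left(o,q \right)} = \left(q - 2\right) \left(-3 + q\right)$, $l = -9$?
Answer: $32562$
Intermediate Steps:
$C{\left(o,q \right)} = \left(-3 + q\right) \left(-2 + q\right)$ ($C{\left(o,q \right)} = \left(-2 + q\right) \left(-3 + q\right) = \left(-3 + q\right) \left(-2 + q\right)$)
$\left(C{\left(4,l \right)} + 111\right) 134 = \left(\left(6 + \left(-9\right)^{2} - -45\right) + 111\right) 134 = \left(\left(6 + 81 + 45\right) + 111\right) 134 = \left(132 + 111\right) 134 = 243 \cdot 134 = 32562$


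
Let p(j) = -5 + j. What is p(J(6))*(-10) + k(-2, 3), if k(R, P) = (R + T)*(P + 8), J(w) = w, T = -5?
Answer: -87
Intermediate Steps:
k(R, P) = (-5 + R)*(8 + P) (k(R, P) = (R - 5)*(P + 8) = (-5 + R)*(8 + P))
p(J(6))*(-10) + k(-2, 3) = (-5 + 6)*(-10) + (-40 - 5*3 + 8*(-2) + 3*(-2)) = 1*(-10) + (-40 - 15 - 16 - 6) = -10 - 77 = -87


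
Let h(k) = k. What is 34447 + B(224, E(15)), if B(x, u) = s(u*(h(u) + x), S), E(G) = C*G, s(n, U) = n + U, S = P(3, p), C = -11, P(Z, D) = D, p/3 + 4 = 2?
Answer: 24706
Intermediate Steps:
p = -6 (p = -12 + 3*2 = -12 + 6 = -6)
S = -6
s(n, U) = U + n
E(G) = -11*G
B(x, u) = -6 + u*(u + x)
34447 + B(224, E(15)) = 34447 + (-6 + (-11*15)*(-11*15 + 224)) = 34447 + (-6 - 165*(-165 + 224)) = 34447 + (-6 - 165*59) = 34447 + (-6 - 9735) = 34447 - 9741 = 24706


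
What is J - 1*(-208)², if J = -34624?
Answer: -77888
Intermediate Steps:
J - 1*(-208)² = -34624 - 1*(-208)² = -34624 - 1*43264 = -34624 - 43264 = -77888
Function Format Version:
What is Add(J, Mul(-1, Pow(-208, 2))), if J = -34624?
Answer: -77888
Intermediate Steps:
Add(J, Mul(-1, Pow(-208, 2))) = Add(-34624, Mul(-1, Pow(-208, 2))) = Add(-34624, Mul(-1, 43264)) = Add(-34624, -43264) = -77888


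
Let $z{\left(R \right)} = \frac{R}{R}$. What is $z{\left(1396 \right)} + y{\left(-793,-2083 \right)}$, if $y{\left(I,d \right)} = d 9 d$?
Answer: $39050002$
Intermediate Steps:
$z{\left(R \right)} = 1$
$y{\left(I,d \right)} = 9 d^{2}$ ($y{\left(I,d \right)} = 9 d d = 9 d^{2}$)
$z{\left(1396 \right)} + y{\left(-793,-2083 \right)} = 1 + 9 \left(-2083\right)^{2} = 1 + 9 \cdot 4338889 = 1 + 39050001 = 39050002$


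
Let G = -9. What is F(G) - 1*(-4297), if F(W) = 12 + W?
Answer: 4300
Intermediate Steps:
F(G) - 1*(-4297) = (12 - 9) - 1*(-4297) = 3 + 4297 = 4300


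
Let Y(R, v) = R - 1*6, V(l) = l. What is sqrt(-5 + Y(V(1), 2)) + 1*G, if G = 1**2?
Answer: 1 + I*sqrt(10) ≈ 1.0 + 3.1623*I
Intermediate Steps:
G = 1
Y(R, v) = -6 + R (Y(R, v) = R - 6 = -6 + R)
sqrt(-5 + Y(V(1), 2)) + 1*G = sqrt(-5 + (-6 + 1)) + 1*1 = sqrt(-5 - 5) + 1 = sqrt(-10) + 1 = I*sqrt(10) + 1 = 1 + I*sqrt(10)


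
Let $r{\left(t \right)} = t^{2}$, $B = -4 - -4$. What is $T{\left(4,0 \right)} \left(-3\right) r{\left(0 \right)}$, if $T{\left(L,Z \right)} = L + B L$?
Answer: $0$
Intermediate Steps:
$B = 0$ ($B = -4 + 4 = 0$)
$T{\left(L,Z \right)} = L$ ($T{\left(L,Z \right)} = L + 0 L = L + 0 = L$)
$T{\left(4,0 \right)} \left(-3\right) r{\left(0 \right)} = 4 \left(-3\right) 0^{2} = \left(-12\right) 0 = 0$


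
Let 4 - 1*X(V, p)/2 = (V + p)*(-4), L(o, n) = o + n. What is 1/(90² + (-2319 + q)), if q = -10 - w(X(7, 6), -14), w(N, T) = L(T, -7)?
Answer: 1/5792 ≈ 0.00017265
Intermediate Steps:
L(o, n) = n + o
X(V, p) = 8 + 8*V + 8*p (X(V, p) = 8 - 2*(V + p)*(-4) = 8 - 2*(-4*V - 4*p) = 8 + (8*V + 8*p) = 8 + 8*V + 8*p)
w(N, T) = -7 + T
q = 11 (q = -10 - (-7 - 14) = -10 - 1*(-21) = -10 + 21 = 11)
1/(90² + (-2319 + q)) = 1/(90² + (-2319 + 11)) = 1/(8100 - 2308) = 1/5792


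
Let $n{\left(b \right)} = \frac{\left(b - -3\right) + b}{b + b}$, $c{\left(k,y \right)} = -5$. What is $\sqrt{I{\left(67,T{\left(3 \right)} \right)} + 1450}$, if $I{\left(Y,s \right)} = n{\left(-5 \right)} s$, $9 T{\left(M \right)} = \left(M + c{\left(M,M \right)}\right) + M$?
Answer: $\frac{\sqrt{1305070}}{30} \approx 38.08$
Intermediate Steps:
$T{\left(M \right)} = - \frac{5}{9} + \frac{2 M}{9}$ ($T{\left(M \right)} = \frac{\left(M - 5\right) + M}{9} = \frac{\left(-5 + M\right) + M}{9} = \frac{-5 + 2 M}{9} = - \frac{5}{9} + \frac{2 M}{9}$)
$n{\left(b \right)} = \frac{3 + 2 b}{2 b}$ ($n{\left(b \right)} = \frac{\left(b + 3\right) + b}{2 b} = \left(\left(3 + b\right) + b\right) \frac{1}{2 b} = \left(3 + 2 b\right) \frac{1}{2 b} = \frac{3 + 2 b}{2 b}$)
$I{\left(Y,s \right)} = \frac{7 s}{10}$ ($I{\left(Y,s \right)} = \frac{\frac{3}{2} - 5}{-5} s = \left(- \frac{1}{5}\right) \left(- \frac{7}{2}\right) s = \frac{7 s}{10}$)
$\sqrt{I{\left(67,T{\left(3 \right)} \right)} + 1450} = \sqrt{\frac{7 \left(- \frac{5}{9} + \frac{2}{9} \cdot 3\right)}{10} + 1450} = \sqrt{\frac{7 \left(- \frac{5}{9} + \frac{2}{3}\right)}{10} + 1450} = \sqrt{\frac{7}{10} \cdot \frac{1}{9} + 1450} = \sqrt{\frac{7}{90} + 1450} = \sqrt{\frac{130507}{90}} = \frac{\sqrt{1305070}}{30}$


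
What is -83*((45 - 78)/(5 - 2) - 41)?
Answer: 4316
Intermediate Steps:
-83*((45 - 78)/(5 - 2) - 41) = -83*(-33/3 - 41) = -83*(-33*⅓ - 41) = -83*(-11 - 41) = -83*(-52) = 4316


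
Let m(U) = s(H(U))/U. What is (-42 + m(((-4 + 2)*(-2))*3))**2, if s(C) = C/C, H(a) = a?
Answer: 253009/144 ≈ 1757.0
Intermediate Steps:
s(C) = 1
m(U) = 1/U
(-42 + m(((-4 + 2)*(-2))*3))**2 = (-42 + 1/(((-4 + 2)*(-2))*3))**2 = (-42 + 1/(-2*(-2)*3))**2 = (-42 + 1/(4*3))**2 = (-42 + 1/12)**2 = (-503/12)**2 = 253009/144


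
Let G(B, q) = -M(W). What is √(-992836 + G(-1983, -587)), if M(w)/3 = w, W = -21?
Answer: I*√992773 ≈ 996.38*I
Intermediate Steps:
M(w) = 3*w
G(B, q) = 63 (G(B, q) = -3*(-21) = -1*(-63) = 63)
√(-992836 + G(-1983, -587)) = √(-992836 + 63) = √(-992773) = I*√992773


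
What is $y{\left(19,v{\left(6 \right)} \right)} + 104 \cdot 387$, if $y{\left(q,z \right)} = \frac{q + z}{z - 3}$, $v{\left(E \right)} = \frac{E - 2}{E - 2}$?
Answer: $40238$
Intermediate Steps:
$v{\left(E \right)} = 1$ ($v{\left(E \right)} = \frac{-2 + E}{-2 + E} = 1$)
$y{\left(q,z \right)} = \frac{q + z}{-3 + z}$
$y{\left(19,v{\left(6 \right)} \right)} + 104 \cdot 387 = \frac{19 + 1}{-3 + 1} + 104 \cdot 387 = \frac{1}{-2} \cdot 20 + 40248 = \left(- \frac{1}{2}\right) 20 + 40248 = -10 + 40248 = 40238$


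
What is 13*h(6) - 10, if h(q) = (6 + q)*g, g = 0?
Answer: -10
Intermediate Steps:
h(q) = 0 (h(q) = (6 + q)*0 = 0)
13*h(6) - 10 = 13*0 - 10 = 0 - 10 = -10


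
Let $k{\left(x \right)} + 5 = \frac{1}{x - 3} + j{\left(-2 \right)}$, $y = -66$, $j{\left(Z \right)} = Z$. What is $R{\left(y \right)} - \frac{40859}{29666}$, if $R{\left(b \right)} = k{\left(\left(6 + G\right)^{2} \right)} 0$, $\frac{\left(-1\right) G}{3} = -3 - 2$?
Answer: $- \frac{449}{326} \approx -1.3773$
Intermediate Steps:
$G = 15$ ($G = - 3 \left(-3 - 2\right) = \left(-3\right) \left(-5\right) = 15$)
$k{\left(x \right)} = -7 + \frac{1}{-3 + x}$ ($k{\left(x \right)} = -5 - \left(2 - \frac{1}{x - 3}\right) = -5 - \left(2 - \frac{1}{-3 + x}\right) = -7 + \frac{1}{-3 + x}$)
$R{\left(b \right)} = 0$ ($R{\left(b \right)} = \frac{22 - 7 \left(6 + 15\right)^{2}}{-3 + \left(6 + 15\right)^{2}} \cdot 0 = \frac{22 - 7 \cdot 21^{2}}{-3 + 21^{2}} \cdot 0 = \frac{22 - 3087}{-3 + 441} \cdot 0 = \frac{22 - 3087}{438} \cdot 0 = \frac{1}{438} \left(-3065\right) 0 = \left(- \frac{3065}{438}\right) 0 = 0$)
$R{\left(y \right)} - \frac{40859}{29666} = 0 - \frac{40859}{29666} = 0 - \frac{449}{326} = - \frac{449}{326}$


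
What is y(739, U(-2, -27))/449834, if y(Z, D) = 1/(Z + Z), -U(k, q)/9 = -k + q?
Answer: 1/664854652 ≈ 1.5041e-9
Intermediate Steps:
U(k, q) = -9*q + 9*k (U(k, q) = -9*(-k + q) = -9*(q - k) = -9*q + 9*k)
y(Z, D) = 1/(2*Z)
y(739, U(-2, -27))/449834 = ((1/2)/739)/449834 = ((1/2)*(1/739))*(1/449834) = (1/1478)*(1/449834) = 1/664854652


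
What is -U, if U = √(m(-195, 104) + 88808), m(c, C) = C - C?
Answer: -2*√22202 ≈ -298.01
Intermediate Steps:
m(c, C) = 0
U = 2*√22202 (U = √(0 + 88808) = √88808 = 2*√22202 ≈ 298.01)
-U = -2*√22202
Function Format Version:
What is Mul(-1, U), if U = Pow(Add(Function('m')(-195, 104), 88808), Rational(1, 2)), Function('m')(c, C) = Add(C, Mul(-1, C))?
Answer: Mul(-2, Pow(22202, Rational(1, 2))) ≈ -298.01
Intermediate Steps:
Function('m')(c, C) = 0
U = Mul(2, Pow(22202, Rational(1, 2))) (U = Pow(Add(0, 88808), Rational(1, 2)) = Pow(88808, Rational(1, 2)) = Mul(2, Pow(22202, Rational(1, 2))) ≈ 298.01)
Mul(-1, U) = Mul(-1, Mul(2, Pow(22202, Rational(1, 2)))) = Mul(-2, Pow(22202, Rational(1, 2)))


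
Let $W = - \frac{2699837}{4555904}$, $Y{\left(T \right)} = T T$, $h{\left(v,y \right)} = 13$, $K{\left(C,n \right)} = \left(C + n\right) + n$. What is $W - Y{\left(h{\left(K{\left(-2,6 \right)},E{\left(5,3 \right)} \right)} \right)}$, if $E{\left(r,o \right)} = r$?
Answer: $- \frac{772647613}{4555904} \approx -169.59$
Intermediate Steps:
$K{\left(C,n \right)} = C + 2 n$
$Y{\left(T \right)} = T^{2}$
$W = - \frac{2699837}{4555904}$ ($W = \left(-2699837\right) \frac{1}{4555904} = - \frac{2699837}{4555904} \approx -0.5926$)
$W - Y{\left(h{\left(K{\left(-2,6 \right)},E{\left(5,3 \right)} \right)} \right)} = - \frac{2699837}{4555904} - 13^{2} = - \frac{2699837}{4555904} - 169 = - \frac{772647613}{4555904}$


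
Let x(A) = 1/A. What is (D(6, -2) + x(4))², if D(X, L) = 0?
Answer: 1/16 ≈ 0.062500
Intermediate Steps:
(D(6, -2) + x(4))² = (0 + 1/4)² = (0 + ¼)² = (¼)² = 1/16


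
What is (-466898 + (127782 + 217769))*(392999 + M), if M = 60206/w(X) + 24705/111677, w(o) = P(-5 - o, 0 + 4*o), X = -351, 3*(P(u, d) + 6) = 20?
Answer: -6549632999781687/111677 ≈ -5.8648e+10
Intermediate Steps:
P(u, d) = ⅔ (P(u, d) = -6 + (⅓)*20 = -6 + 20/3 = ⅔)
w(o) = ⅔
M = 10085462898/111677 (M = 60206/(⅔) + 24705/111677 = 60206*(3/2) + 24705*(1/111677) = 90309 + 24705/111677 = 10085462898/111677 ≈ 90309.)
(-466898 + (127782 + 217769))*(392999 + M) = (-466898 + (127782 + 217769))*(392999 + 10085462898/111677) = (-466898 + 345551)*(53974412221/111677) = -121347*53974412221/111677 = -6549632999781687/111677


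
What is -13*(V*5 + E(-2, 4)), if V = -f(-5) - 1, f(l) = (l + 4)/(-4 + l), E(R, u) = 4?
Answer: 182/9 ≈ 20.222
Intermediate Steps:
f(l) = (4 + l)/(-4 + l)
V = -10/9 (V = -(4 - 5)/(-4 - 5) - 1 = -(-1)/(-9) - 1 = -(-1)*(-1)/9 - 1 = -1*⅑ - 1 = -⅑ - 1 = -10/9 ≈ -1.1111)
-13*(V*5 + E(-2, 4)) = -13*(-10/9*5 + 4) = -13*(-50/9 + 4) = -13*(-14/9) = 182/9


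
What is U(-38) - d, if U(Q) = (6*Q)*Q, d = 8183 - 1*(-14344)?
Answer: -13863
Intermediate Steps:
d = 22527 (d = 8183 + 14344 = 22527)
U(Q) = 6*Q²
U(-38) - d = 6*(-38)² - 1*22527 = 6*1444 - 22527 = 8664 - 22527 = -13863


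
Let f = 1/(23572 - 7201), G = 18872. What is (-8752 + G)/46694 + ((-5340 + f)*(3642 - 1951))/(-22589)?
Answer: 3453238283672143/8633826105093 ≈ 399.97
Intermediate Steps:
f = 1/16371 ≈ 6.1084e-5
(-8752 + G)/46694 + ((-5340 + f)*(3642 - 1951))/(-22589) = (-8752 + 18872)/46694 + ((-5340 + 1/16371)*(3642 - 1951))/(-22589) = 10120*(1/46694) - 87421139/16371*1691*(-1/22589) = 5060/23347 - 147829146049/16371*(-1/22589) = 5060/23347 + 147829146049/369804519 = 3453238283672143/8633826105093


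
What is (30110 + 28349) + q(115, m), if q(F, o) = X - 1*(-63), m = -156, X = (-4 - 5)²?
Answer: 58603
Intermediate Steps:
X = 81 (X = (-9)² = 81)
q(F, o) = 144 (q(F, o) = 81 - 1*(-63) = 81 + 63 = 144)
(30110 + 28349) + q(115, m) = (30110 + 28349) + 144 = 58459 + 144 = 58603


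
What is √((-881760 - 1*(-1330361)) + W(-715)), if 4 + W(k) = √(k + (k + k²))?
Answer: √(448597 + √509795) ≈ 670.31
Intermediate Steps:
W(k) = -4 + √(k² + 2*k) (W(k) = -4 + √(k + (k + k²)) = -4 + √(k² + 2*k))
√((-881760 - 1*(-1330361)) + W(-715)) = √((-881760 - 1*(-1330361)) + (-4 + √(-715*(2 - 715)))) = √((-881760 + 1330361) + (-4 + √(-715*(-713)))) = √(448601 + (-4 + √509795)) = √(448597 + √509795)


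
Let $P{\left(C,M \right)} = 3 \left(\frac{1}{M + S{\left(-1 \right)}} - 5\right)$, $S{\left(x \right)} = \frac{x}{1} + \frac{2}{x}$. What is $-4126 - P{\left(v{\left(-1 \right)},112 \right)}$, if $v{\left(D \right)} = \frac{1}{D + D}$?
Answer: $- \frac{448102}{109} \approx -4111.0$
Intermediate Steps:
$S{\left(x \right)} = x + \frac{2}{x}$ ($S{\left(x \right)} = x 1 + \frac{2}{x} = x + \frac{2}{x}$)
$v{\left(D \right)} = \frac{1}{2 D}$
$P{\left(C,M \right)} = -15 + \frac{3}{-3 + M}$ ($P{\left(C,M \right)} = 3 \left(\frac{1}{M + \left(-1 + \frac{2}{-1}\right)} - 5\right) = 3 \left(\frac{1}{M + \left(-1 + 2 \left(-1\right)\right)} - 5\right) = 3 \left(\frac{1}{M - 3} - 5\right) = 3 \left(\frac{1}{-3 + M} - 5\right) = 3 \left(-5 + \frac{1}{-3 + M}\right) = -15 + \frac{3}{-3 + M}$)
$-4126 - P{\left(v{\left(-1 \right)},112 \right)} = -4126 - \frac{3 \left(16 - 560\right)}{-3 + 112} = -4126 - \frac{3 \left(16 - 560\right)}{109} = -4126 - 3 \cdot \frac{1}{109} \left(-544\right) = -4126 - - \frac{1632}{109} = -4126 + \frac{1632}{109} = - \frac{448102}{109}$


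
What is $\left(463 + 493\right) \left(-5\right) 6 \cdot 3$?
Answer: $-86040$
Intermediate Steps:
$\left(463 + 493\right) \left(-5\right) 6 \cdot 3 = 956 \left(\left(-30\right) 3\right) = 956 \left(-90\right) = -86040$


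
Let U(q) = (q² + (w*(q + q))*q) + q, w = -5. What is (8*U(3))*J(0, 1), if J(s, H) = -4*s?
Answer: 0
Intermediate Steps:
U(q) = q - 9*q² (U(q) = (q² + (-5*(q + q))*q) + q = (q² + (-10*q)*q) + q = (q² - 10*q²) + q = -9*q² + q = q - 9*q²)
(8*U(3))*J(0, 1) = (8*(3*(1 - 9*3)))*(-4*0) = (8*(3*(1 - 27)))*0 = (8*(3*(-26)))*0 = (8*(-78))*0 = -624*0 = 0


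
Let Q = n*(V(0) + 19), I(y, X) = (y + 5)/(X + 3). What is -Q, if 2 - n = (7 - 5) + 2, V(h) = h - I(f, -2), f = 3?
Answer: 22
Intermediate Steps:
I(y, X) = (5 + y)/(3 + X)
V(h) = -8 + h (V(h) = h - (5 + 3)/(3 - 2) = h - 8/1 = h - 8 = -8 + h)
n = -2 (n = 2 - ((7 - 5) + 2) = 2 - (2 + 2) = 2 - 1*4 = 2 - 4 = -2)
Q = -22 (Q = -2*((-8 + 0) + 19) = -2*(-8 + 19) = -2*11 = -22)
-Q = -1*(-22) = 22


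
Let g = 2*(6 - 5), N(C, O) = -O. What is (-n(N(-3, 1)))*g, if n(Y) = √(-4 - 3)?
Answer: -2*I*√7 ≈ -5.2915*I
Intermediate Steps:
n(Y) = I*√7 (n(Y) = √(-7) = I*√7)
g = 2 (g = 2*1 = 2)
(-n(N(-3, 1)))*g = -I*√7*2 = -2*I*√7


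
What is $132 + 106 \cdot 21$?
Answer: $2358$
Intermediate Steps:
$132 + 106 \cdot 21 = 132 + 2226 = 2358$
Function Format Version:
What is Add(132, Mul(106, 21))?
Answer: 2358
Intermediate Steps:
Add(132, Mul(106, 21)) = Add(132, 2226) = 2358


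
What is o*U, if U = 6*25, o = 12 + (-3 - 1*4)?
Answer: 750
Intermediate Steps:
o = 5 (o = 12 + (-3 - 4) = 12 - 7 = 5)
U = 150
o*U = 5*150 = 750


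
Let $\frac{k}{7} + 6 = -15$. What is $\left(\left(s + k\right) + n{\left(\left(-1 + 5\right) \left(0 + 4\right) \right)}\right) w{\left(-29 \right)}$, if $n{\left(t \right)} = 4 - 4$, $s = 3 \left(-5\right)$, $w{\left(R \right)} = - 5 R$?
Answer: $-23490$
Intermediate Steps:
$s = -15$
$k = -147$ ($k = -42 + 7 \left(-15\right) = -42 - 105 = -147$)
$n{\left(t \right)} = 0$
$\left(\left(s + k\right) + n{\left(\left(-1 + 5\right) \left(0 + 4\right) \right)}\right) w{\left(-29 \right)} = \left(\left(-15 - 147\right) + 0\right) \left(\left(-5\right) \left(-29\right)\right) = \left(-162 + 0\right) 145 = \left(-162\right) 145 = -23490$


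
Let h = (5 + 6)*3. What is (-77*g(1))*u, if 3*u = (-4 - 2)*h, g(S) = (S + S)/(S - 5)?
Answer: -2541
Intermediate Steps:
g(S) = 2*S/(-5 + S) (g(S) = (2*S)/(-5 + S) = 2*S/(-5 + S))
h = 33 (h = 11*3 = 33)
u = -66 (u = ((-4 - 2)*33)/3 = (-6*33)/3 = (1/3)*(-198) = -66)
(-77*g(1))*u = -154/(-5 + 1)*(-66) = -154/(-4)*(-66) = -154*(-1)/4*(-66) = -77*(-1/2)*(-66) = (77/2)*(-66) = -2541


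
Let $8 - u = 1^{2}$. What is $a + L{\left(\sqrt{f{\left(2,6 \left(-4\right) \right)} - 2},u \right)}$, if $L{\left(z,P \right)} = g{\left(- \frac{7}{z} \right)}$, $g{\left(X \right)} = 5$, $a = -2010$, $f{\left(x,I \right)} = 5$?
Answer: $-2005$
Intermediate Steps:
$u = 7$ ($u = 8 - 1^{2} = 8 - 1 = 7$)
$L{\left(z,P \right)} = 5$
$a + L{\left(\sqrt{f{\left(2,6 \left(-4\right) \right)} - 2},u \right)} = -2010 + 5 = -2005$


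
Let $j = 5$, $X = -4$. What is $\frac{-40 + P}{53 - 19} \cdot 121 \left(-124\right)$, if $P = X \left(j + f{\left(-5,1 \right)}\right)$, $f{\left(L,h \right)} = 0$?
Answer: $\frac{450120}{17} \approx 26478.0$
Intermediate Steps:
$P = -20$ ($P = - 4 \left(5 + 0\right) = \left(-4\right) 5 = -20$)
$\frac{-40 + P}{53 - 19} \cdot 121 \left(-124\right) = \frac{-40 - 20}{53 - 19} \cdot 121 \left(-124\right) = - \frac{60}{34} \cdot 121 \left(-124\right) = \left(-60\right) \frac{1}{34} \cdot 121 \left(-124\right) = \left(- \frac{30}{17}\right) 121 \left(-124\right) = \left(- \frac{3630}{17}\right) \left(-124\right) = \frac{450120}{17}$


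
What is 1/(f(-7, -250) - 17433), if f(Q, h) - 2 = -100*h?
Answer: 1/7569 ≈ 0.00013212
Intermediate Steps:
f(Q, h) = 2 - 100*h
1/(f(-7, -250) - 17433) = 1/((2 - 100*(-250)) - 17433) = 1/((2 + 25000) - 17433) = 1/(25002 - 17433) = 1/7569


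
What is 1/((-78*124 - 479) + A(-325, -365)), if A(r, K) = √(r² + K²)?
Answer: -10151/102803951 - 5*√9554/102803951 ≈ -0.00010350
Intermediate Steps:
A(r, K) = √(K² + r²)
1/((-78*124 - 479) + A(-325, -365)) = 1/((-78*124 - 479) + √((-365)² + (-325)²)) = 1/((-9672 - 479) + √(133225 + 105625)) = 1/(-10151 + √238850) = 1/(-10151 + 5*√9554)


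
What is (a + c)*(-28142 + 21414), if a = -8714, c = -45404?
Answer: 364105904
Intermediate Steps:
(a + c)*(-28142 + 21414) = (-8714 - 45404)*(-28142 + 21414) = -54118*(-6728) = 364105904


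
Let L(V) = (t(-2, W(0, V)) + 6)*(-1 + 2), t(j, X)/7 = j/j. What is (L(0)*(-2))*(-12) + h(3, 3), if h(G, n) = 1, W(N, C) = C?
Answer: 313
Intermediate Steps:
t(j, X) = 7 (t(j, X) = 7*(j/j) = 7*1 = 7)
L(V) = 13 (L(V) = (7 + 6)*(-1 + 2) = 13*1 = 13)
(L(0)*(-2))*(-12) + h(3, 3) = (13*(-2))*(-12) + 1 = -26*(-12) + 1 = 312 + 1 = 313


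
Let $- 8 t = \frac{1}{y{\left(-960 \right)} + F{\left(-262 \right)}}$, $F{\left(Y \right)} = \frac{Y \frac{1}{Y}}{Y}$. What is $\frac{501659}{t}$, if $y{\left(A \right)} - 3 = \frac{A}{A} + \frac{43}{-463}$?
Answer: $- \frac{950132112820}{60653} \approx -1.5665 \cdot 10^{7}$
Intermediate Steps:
$y{\left(A \right)} = \frac{1809}{463}$ ($y{\left(A \right)} = 3 + \left(\frac{A}{A} + \frac{43}{-463}\right) = 3 + \left(1 + 43 \left(- \frac{1}{463}\right)\right) = 3 + \left(1 - \frac{43}{463}\right) = 3 + \frac{420}{463} = \frac{1809}{463}$)
$F{\left(Y \right)} = \frac{1}{Y}$ ($F{\left(Y \right)} = 1 \frac{1}{Y} = \frac{1}{Y}$)
$t = - \frac{60653}{1893980}$ ($t = - \frac{1}{8 \left(\frac{1809}{463} + \frac{1}{-262}\right)} = - \frac{1}{8 \left(\frac{1809}{463} - \frac{1}{262}\right)} = - \frac{1}{8 \cdot \frac{473495}{121306}} = \left(- \frac{1}{8}\right) \frac{121306}{473495} = - \frac{60653}{1893980} \approx -0.032024$)
$\frac{501659}{t} = \frac{501659}{- \frac{60653}{1893980}} = 501659 \left(- \frac{1893980}{60653}\right) = - \frac{950132112820}{60653}$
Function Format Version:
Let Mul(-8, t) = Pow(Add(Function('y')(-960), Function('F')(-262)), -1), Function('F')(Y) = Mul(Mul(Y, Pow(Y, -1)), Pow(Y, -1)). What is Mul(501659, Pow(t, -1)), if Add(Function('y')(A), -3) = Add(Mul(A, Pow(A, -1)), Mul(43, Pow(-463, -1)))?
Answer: Rational(-950132112820, 60653) ≈ -1.5665e+7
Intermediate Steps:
Function('y')(A) = Rational(1809, 463) (Function('y')(A) = Add(3, Add(Mul(A, Pow(A, -1)), Mul(43, Pow(-463, -1)))) = Add(3, Add(1, Mul(43, Rational(-1, 463)))) = Add(3, Add(1, Rational(-43, 463))) = Add(3, Rational(420, 463)) = Rational(1809, 463))
Function('F')(Y) = Pow(Y, -1) (Function('F')(Y) = Mul(1, Pow(Y, -1)) = Pow(Y, -1))
t = Rational(-60653, 1893980) (t = Mul(Rational(-1, 8), Pow(Add(Rational(1809, 463), Pow(-262, -1)), -1)) = Mul(Rational(-1, 8), Pow(Add(Rational(1809, 463), Rational(-1, 262)), -1)) = Mul(Rational(-1, 8), Pow(Rational(473495, 121306), -1)) = Mul(Rational(-1, 8), Rational(121306, 473495)) = Rational(-60653, 1893980) ≈ -0.032024)
Mul(501659, Pow(t, -1)) = Mul(501659, Pow(Rational(-60653, 1893980), -1)) = Mul(501659, Rational(-1893980, 60653)) = Rational(-950132112820, 60653)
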